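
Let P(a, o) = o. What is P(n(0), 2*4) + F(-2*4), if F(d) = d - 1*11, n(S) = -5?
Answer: -11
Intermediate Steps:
F(d) = -11 + d (F(d) = d - 11 = -11 + d)
P(n(0), 2*4) + F(-2*4) = 2*4 + (-11 - 2*4) = 8 + (-11 - 8) = 8 - 19 = -11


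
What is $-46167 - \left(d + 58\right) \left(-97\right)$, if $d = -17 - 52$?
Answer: $-47234$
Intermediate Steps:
$d = -69$
$-46167 - \left(d + 58\right) \left(-97\right) = -46167 - \left(-69 + 58\right) \left(-97\right) = -46167 - \left(-11\right) \left(-97\right) = -46167 - 1067 = -47234$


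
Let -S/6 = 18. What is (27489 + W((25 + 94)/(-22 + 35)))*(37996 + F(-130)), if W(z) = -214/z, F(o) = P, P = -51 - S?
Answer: 124372767677/119 ≈ 1.0451e+9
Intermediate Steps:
S = -108 (S = -6*18 = -108)
P = 57 (P = -51 - 1*(-108) = -51 + 108 = 57)
F(o) = 57
(27489 + W((25 + 94)/(-22 + 35)))*(37996 + F(-130)) = (27489 - 214*(-22 + 35)/(25 + 94))*(37996 + 57) = (27489 - 214/(119/13))*38053 = (27489 - 214/(119*(1/13)))*38053 = (27489 - 214/119/13)*38053 = (27489 - 214*13/119)*38053 = (27489 - 2782/119)*38053 = (3268409/119)*38053 = 124372767677/119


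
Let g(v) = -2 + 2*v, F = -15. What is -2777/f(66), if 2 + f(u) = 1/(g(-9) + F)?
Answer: 97195/71 ≈ 1368.9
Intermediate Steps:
f(u) = -71/35 (f(u) = -2 + 1/((-2 + 2*(-9)) - 15) = -2 + 1/((-2 - 18) - 15) = -2 + 1/(-20 - 15) = -2 + 1/(-35) = -2 - 1/35 = -71/35)
-2777/f(66) = -2777/(-71/35) = -2777*(-35/71) = 97195/71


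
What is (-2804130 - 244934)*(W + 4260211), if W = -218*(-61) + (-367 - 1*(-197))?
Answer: -13029684104696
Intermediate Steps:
W = 13128 (W = 13298 + (-367 + 197) = 13298 - 170 = 13128)
(-2804130 - 244934)*(W + 4260211) = (-2804130 - 244934)*(13128 + 4260211) = -3049064*4273339 = -13029684104696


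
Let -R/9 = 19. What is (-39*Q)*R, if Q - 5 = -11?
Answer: -40014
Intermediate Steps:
Q = -6 (Q = 5 - 11 = -6)
R = -171 (R = -9*19 = -171)
(-39*Q)*R = -39*(-6)*(-171) = 234*(-171) = -40014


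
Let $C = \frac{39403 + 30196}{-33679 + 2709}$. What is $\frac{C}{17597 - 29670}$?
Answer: $\frac{69599}{373900810} \approx 0.00018614$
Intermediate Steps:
$C = - \frac{69599}{30970}$ ($C = \frac{69599}{-30970} = 69599 \left(- \frac{1}{30970}\right) = - \frac{69599}{30970} \approx -2.2473$)
$\frac{C}{17597 - 29670} = - \frac{69599}{30970 \left(17597 - 29670\right)} = - \frac{69599}{30970 \left(-12073\right)} = \left(- \frac{69599}{30970}\right) \left(- \frac{1}{12073}\right) = \frac{69599}{373900810}$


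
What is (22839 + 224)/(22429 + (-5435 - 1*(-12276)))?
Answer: 23063/29270 ≈ 0.78794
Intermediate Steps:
(22839 + 224)/(22429 + (-5435 - 1*(-12276))) = 23063/(22429 + (-5435 + 12276)) = 23063/(22429 + 6841) = 23063/29270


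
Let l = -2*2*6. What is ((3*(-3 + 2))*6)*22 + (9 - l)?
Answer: -363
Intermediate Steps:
l = -24 (l = -4*6 = -24)
((3*(-3 + 2))*6)*22 + (9 - l) = ((3*(-3 + 2))*6)*22 + (9 - 1*(-24)) = ((3*(-1))*6)*22 + (9 + 24) = -3*6*22 + 33 = -18*22 + 33 = -396 + 33 = -363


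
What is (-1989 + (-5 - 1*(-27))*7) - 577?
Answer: -2412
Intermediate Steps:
(-1989 + (-5 - 1*(-27))*7) - 577 = (-1989 + (-5 + 27)*7) - 577 = (-1989 + 22*7) - 577 = (-1989 + 154) - 577 = -1835 - 577 = -2412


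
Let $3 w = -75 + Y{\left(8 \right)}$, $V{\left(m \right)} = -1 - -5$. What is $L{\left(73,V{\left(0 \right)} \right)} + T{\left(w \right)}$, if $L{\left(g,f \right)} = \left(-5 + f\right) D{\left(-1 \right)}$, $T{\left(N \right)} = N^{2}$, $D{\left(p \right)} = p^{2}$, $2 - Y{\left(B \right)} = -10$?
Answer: $440$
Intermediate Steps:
$V{\left(m \right)} = 4$ ($V{\left(m \right)} = -1 + 5 = 4$)
$Y{\left(B \right)} = 12$ ($Y{\left(B \right)} = 2 - -10 = 2 + 10 = 12$)
$w = -21$ ($w = \frac{-75 + 12}{3} = \frac{1}{3} \left(-63\right) = -21$)
$L{\left(g,f \right)} = -5 + f$ ($L{\left(g,f \right)} = \left(-5 + f\right) \left(-1\right)^{2} = \left(-5 + f\right) 1 = -5 + f$)
$L{\left(73,V{\left(0 \right)} \right)} + T{\left(w \right)} = \left(-5 + 4\right) + \left(-21\right)^{2} = -1 + 441 = 440$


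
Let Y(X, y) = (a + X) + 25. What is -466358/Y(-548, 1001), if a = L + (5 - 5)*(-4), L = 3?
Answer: 233179/260 ≈ 896.84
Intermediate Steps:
a = 3 (a = 3 + (5 - 5)*(-4) = 3 + 0*(-4) = 3 + 0 = 3)
Y(X, y) = 28 + X (Y(X, y) = (3 + X) + 25 = 28 + X)
-466358/Y(-548, 1001) = -466358/(28 - 548) = -466358/(-520) = -466358*(-1/520) = 233179/260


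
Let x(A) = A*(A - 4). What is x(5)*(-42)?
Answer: -210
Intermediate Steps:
x(A) = A*(-4 + A)
x(5)*(-42) = (5*(-4 + 5))*(-42) = (5*1)*(-42) = 5*(-42) = -210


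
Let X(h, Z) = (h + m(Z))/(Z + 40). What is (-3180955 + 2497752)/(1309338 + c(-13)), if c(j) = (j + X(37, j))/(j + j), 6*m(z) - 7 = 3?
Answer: -1438825518/2757466765 ≈ -0.52179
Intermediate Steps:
m(z) = 5/3 (m(z) = 7/6 + (⅙)*3 = 7/6 + ½ = 5/3)
X(h, Z) = (5/3 + h)/(40 + Z) (X(h, Z) = (h + 5/3)/(Z + 40) = (5/3 + h)/(40 + Z))
c(j) = (j + 116/(3*(40 + j)))/(2*j) (c(j) = (j + (5/3 + 37)/(40 + j))/(j + j) = (j + (116/3)/(40 + j))/((2*j)) = (j + 116/(3*(40 + j)))*(1/(2*j)) = (j + 116/(3*(40 + j)))/(2*j))
(-3180955 + 2497752)/(1309338 + c(-13)) = (-3180955 + 2497752)/(1309338 + (⅙)*(116 + 3*(-13)*(40 - 13))/(-13*(40 - 13))) = -683203/(1309338 + (⅙)*(-1/13)*(116 + 3*(-13)*27)/27) = -683203/(1309338 + (⅙)*(-1/13)*(1/27)*(116 - 1053)) = -683203/(1309338 + (⅙)*(-1/13)*(1/27)*(-937)) = -683203/(1309338 + 937/2106) = -683203/2757466765/2106 = -683203*2106/2757466765 = -1438825518/2757466765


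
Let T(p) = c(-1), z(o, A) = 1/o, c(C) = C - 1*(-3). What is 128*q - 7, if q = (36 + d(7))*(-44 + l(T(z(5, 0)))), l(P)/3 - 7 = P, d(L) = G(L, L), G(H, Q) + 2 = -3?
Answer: -67463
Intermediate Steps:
c(C) = 3 + C (c(C) = C + 3 = 3 + C)
T(p) = 2 (T(p) = 3 - 1 = 2)
G(H, Q) = -5 (G(H, Q) = -2 - 3 = -5)
d(L) = -5
l(P) = 21 + 3*P
q = -527 (q = (36 - 5)*(-44 + (21 + 3*2)) = 31*(-44 + (21 + 6)) = 31*(-44 + 27) = 31*(-17) = -527)
128*q - 7 = 128*(-527) - 7 = -67456 - 7 = -67463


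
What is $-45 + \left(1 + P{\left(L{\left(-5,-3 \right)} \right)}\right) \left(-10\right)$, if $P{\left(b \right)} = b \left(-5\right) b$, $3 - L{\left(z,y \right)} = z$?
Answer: $3145$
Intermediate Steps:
$L{\left(z,y \right)} = 3 - z$
$P{\left(b \right)} = - 5 b^{2}$ ($P{\left(b \right)} = - 5 b b = - 5 b^{2}$)
$-45 + \left(1 + P{\left(L{\left(-5,-3 \right)} \right)}\right) \left(-10\right) = -45 + \left(1 - 5 \left(3 - -5\right)^{2}\right) \left(-10\right) = -45 + \left(1 - 5 \left(3 + 5\right)^{2}\right) \left(-10\right) = -45 + \left(1 - 5 \cdot 8^{2}\right) \left(-10\right) = -45 + \left(1 - 320\right) \left(-10\right) = -45 - -3190 = -45 + 3190 = 3145$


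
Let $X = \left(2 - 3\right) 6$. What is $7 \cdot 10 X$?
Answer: $-420$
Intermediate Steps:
$X = -6$ ($X = \left(-1\right) 6 = -6$)
$7 \cdot 10 X = 7 \cdot 10 \left(-6\right) = 70 \left(-6\right) = -420$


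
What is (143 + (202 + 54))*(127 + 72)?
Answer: 79401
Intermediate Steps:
(143 + (202 + 54))*(127 + 72) = (143 + 256)*199 = 399*199 = 79401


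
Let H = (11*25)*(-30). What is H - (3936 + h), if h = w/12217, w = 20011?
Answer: -148896373/12217 ≈ -12188.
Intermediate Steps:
H = -8250 (H = 275*(-30) = -8250)
h = 20011/12217 ≈ 1.6380
H - (3936 + h) = -8250 - (3936 + 20011/12217) = -8250 - 1*48106123/12217 = -8250 - 48106123/12217 = -148896373/12217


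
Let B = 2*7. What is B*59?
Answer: 826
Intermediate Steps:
B = 14
B*59 = 14*59 = 826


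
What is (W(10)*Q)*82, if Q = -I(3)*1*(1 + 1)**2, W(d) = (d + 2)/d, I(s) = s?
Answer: -5904/5 ≈ -1180.8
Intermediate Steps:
W(d) = (2 + d)/d
Q = -12 (Q = -3*1*(1 + 1)**2 = -3*2**2 = -3*4 = -1*12 = -12)
(W(10)*Q)*82 = (((2 + 10)/10)*(-12))*82 = (((1/10)*12)*(-12))*82 = ((6/5)*(-12))*82 = -72/5*82 = -5904/5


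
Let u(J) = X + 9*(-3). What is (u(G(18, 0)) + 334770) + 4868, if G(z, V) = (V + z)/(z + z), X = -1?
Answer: 339610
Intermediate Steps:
G(z, V) = (V + z)/(2*z) (G(z, V) = (V + z)/((2*z)) = (V + z)*(1/(2*z)) = (V + z)/(2*z))
u(J) = -28 (u(J) = -1 + 9*(-3) = -1 - 27 = -28)
(u(G(18, 0)) + 334770) + 4868 = (-28 + 334770) + 4868 = 334742 + 4868 = 339610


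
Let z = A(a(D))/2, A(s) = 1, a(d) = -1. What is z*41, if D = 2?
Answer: 41/2 ≈ 20.500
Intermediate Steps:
z = 1/2 ≈ 0.50000
z*41 = (1/2)*41 = 41/2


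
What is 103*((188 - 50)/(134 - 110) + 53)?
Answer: 24205/4 ≈ 6051.3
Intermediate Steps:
103*((188 - 50)/(134 - 110) + 53) = 103*(138/24 + 53) = 103*(138*(1/24) + 53) = 103*(23/4 + 53) = 103*(235/4) = 24205/4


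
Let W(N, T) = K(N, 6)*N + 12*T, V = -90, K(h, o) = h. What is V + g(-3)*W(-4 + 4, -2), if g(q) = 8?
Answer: -282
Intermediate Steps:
W(N, T) = N² + 12*T (W(N, T) = N*N + 12*T = N² + 12*T)
V + g(-3)*W(-4 + 4, -2) = -90 + 8*((-4 + 4)² + 12*(-2)) = -90 + 8*(0² - 24) = -90 + 8*(0 - 24) = -90 + 8*(-24) = -90 - 192 = -282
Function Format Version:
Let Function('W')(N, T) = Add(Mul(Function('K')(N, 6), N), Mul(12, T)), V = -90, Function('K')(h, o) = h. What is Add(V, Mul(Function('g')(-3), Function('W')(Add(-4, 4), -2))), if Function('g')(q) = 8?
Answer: -282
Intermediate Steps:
Function('W')(N, T) = Add(Pow(N, 2), Mul(12, T)) (Function('W')(N, T) = Add(Mul(N, N), Mul(12, T)) = Add(Pow(N, 2), Mul(12, T)))
Add(V, Mul(Function('g')(-3), Function('W')(Add(-4, 4), -2))) = Add(-90, Mul(8, Add(Pow(Add(-4, 4), 2), Mul(12, -2)))) = Add(-90, Mul(8, Add(Pow(0, 2), -24))) = Add(-90, Mul(8, Add(0, -24))) = Add(-90, Mul(8, -24)) = Add(-90, -192) = -282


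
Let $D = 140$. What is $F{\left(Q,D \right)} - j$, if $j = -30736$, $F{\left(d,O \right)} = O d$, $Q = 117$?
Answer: $47116$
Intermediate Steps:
$F{\left(Q,D \right)} - j = 140 \cdot 117 - -30736 = 16380 + 30736 = 47116$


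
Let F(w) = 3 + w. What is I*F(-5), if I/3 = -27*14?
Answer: 2268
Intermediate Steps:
I = -1134 (I = 3*(-27*14) = 3*(-378) = -1134)
I*F(-5) = -1134*(3 - 5) = -1134*(-2) = 2268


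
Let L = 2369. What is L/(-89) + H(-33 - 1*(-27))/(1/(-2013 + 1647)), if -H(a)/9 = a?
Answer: -1761365/89 ≈ -19791.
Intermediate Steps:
H(a) = -9*a
L/(-89) + H(-33 - 1*(-27))/(1/(-2013 + 1647)) = 2369/(-89) + (-9*(-33 - 1*(-27)))/(1/(-2013 + 1647)) = 2369*(-1/89) + (-9*(-33 + 27))/(1/(-366)) = -2369/89 + (-9*(-6))/(-1/366) = -2369/89 + 54*(-366) = -2369/89 - 19764 = -1761365/89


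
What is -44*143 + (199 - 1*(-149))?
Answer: -5944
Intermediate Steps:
-44*143 + (199 - 1*(-149)) = -6292 + (199 + 149) = -6292 + 348 = -5944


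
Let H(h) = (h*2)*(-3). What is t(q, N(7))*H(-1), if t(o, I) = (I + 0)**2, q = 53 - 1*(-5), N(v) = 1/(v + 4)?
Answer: 6/121 ≈ 0.049587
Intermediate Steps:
N(v) = 1/(4 + v)
H(h) = -6*h (H(h) = (2*h)*(-3) = -6*h)
q = 58 (q = 53 + 5 = 58)
t(o, I) = I**2
t(q, N(7))*H(-1) = (1/(4 + 7))**2*(-6*(-1)) = (1/11)**2*6 = (1/121)*6 = 6/121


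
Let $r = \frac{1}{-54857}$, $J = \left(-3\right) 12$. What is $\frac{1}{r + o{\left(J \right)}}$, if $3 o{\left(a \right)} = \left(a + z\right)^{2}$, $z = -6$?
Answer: $\frac{54857}{32255915} \approx 0.0017007$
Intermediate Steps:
$J = -36$
$r = - \frac{1}{54857} \approx -1.8229 \cdot 10^{-5}$
$o{\left(a \right)} = \frac{\left(-6 + a\right)^{2}}{3}$ ($o{\left(a \right)} = \frac{\left(a - 6\right)^{2}}{3} = \frac{\left(-6 + a\right)^{2}}{3}$)
$\frac{1}{r + o{\left(J \right)}} = \frac{1}{- \frac{1}{54857} + \frac{\left(-6 - 36\right)^{2}}{3}} = \frac{1}{- \frac{1}{54857} + \frac{\left(-42\right)^{2}}{3}} = \frac{1}{- \frac{1}{54857} + \frac{1}{3} \cdot 1764} = \frac{1}{- \frac{1}{54857} + 588} = \frac{1}{\frac{32255915}{54857}} = \frac{54857}{32255915}$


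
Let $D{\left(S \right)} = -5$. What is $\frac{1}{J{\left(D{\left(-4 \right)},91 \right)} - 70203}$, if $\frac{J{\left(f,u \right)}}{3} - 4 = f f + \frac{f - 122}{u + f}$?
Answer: $- \frac{86}{6030357} \approx -1.4261 \cdot 10^{-5}$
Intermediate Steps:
$J{\left(f,u \right)} = 12 + 3 f^{2} + \frac{3 \left(-122 + f\right)}{f + u}$ ($J{\left(f,u \right)} = 12 + 3 \left(f f + \frac{f - 122}{u + f}\right) = 12 + 3 \left(f^{2} + \frac{-122 + f}{f + u}\right) = 12 + \left(3 f^{2} + \frac{3 \left(-122 + f\right)}{f + u}\right) = 12 + 3 f^{2} + \frac{3 \left(-122 + f\right)}{f + u}$)
$\frac{1}{J{\left(D{\left(-4 \right)},91 \right)} - 70203} = \frac{1}{\frac{3 \left(-122 + \left(-5\right)^{3} + 4 \cdot 91 + 5 \left(-5\right) + 91 \left(-5\right)^{2}\right)}{-5 + 91} - 70203} = \frac{1}{\frac{3 \left(-122 - 125 + 364 - 25 + 91 \cdot 25\right)}{86} - 70203} = \frac{1}{3 \cdot \frac{1}{86} \left(-122 - 125 + 364 - 25 + 2275\right) - 70203} = \frac{1}{3 \cdot \frac{1}{86} \cdot 2367 - 70203} = \frac{1}{\frac{7101}{86} - 70203} = \frac{1}{- \frac{6030357}{86}} = - \frac{86}{6030357}$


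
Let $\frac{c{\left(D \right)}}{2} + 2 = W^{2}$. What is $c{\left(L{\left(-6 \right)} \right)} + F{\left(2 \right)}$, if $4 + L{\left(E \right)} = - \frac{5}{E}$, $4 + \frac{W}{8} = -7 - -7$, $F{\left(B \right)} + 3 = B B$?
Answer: $2045$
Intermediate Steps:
$F{\left(B \right)} = -3 + B^{2}$ ($F{\left(B \right)} = -3 + B B = -3 + B^{2}$)
$W = -32$ ($W = -32 + 8 \left(-7 - -7\right) = -32 + 8 \left(-7 + 7\right) = -32 + 8 \cdot 0 = -32 + 0 = -32$)
$L{\left(E \right)} = -4 - \frac{5}{E}$
$c{\left(D \right)} = 2044$ ($c{\left(D \right)} = -4 + 2 \left(-32\right)^{2} = -4 + 2 \cdot 1024 = -4 + 2048 = 2044$)
$c{\left(L{\left(-6 \right)} \right)} + F{\left(2 \right)} = 2044 - \left(3 - 2^{2}\right) = 2044 + \left(-3 + 4\right) = 2044 + 1 = 2045$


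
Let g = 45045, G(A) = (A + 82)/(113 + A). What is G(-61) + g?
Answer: 2342361/52 ≈ 45045.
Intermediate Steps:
G(A) = (82 + A)/(113 + A)
G(-61) + g = (82 - 61)/(113 - 61) + 45045 = 21/52 + 45045 = 2342361/52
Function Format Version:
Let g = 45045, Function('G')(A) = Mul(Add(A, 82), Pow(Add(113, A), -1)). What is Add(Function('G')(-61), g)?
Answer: Rational(2342361, 52) ≈ 45045.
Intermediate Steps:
Function('G')(A) = Mul(Pow(Add(113, A), -1), Add(82, A)) (Function('G')(A) = Mul(Add(82, A), Pow(Add(113, A), -1)) = Mul(Pow(Add(113, A), -1), Add(82, A)))
Add(Function('G')(-61), g) = Add(Mul(Pow(Add(113, -61), -1), Add(82, -61)), 45045) = Add(Mul(Pow(52, -1), 21), 45045) = Add(Mul(Rational(1, 52), 21), 45045) = Add(Rational(21, 52), 45045) = Rational(2342361, 52)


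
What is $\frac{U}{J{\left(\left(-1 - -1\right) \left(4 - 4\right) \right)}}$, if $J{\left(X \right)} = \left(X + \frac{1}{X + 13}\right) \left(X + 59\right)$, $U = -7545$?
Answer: $- \frac{98085}{59} \approx -1662.5$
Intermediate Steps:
$J{\left(X \right)} = \left(59 + X\right) \left(X + \frac{1}{13 + X}\right)$ ($J{\left(X \right)} = \left(X + \frac{1}{13 + X}\right) \left(59 + X\right) = \left(59 + X\right) \left(X + \frac{1}{13 + X}\right)$)
$\frac{U}{J{\left(\left(-1 - -1\right) \left(4 - 4\right) \right)}} = - \frac{7545}{\frac{1}{13 + \left(-1 - -1\right) \left(4 - 4\right)} \left(59 + \left(\left(-1 - -1\right) \left(4 - 4\right)\right)^{3} + 72 \left(\left(-1 - -1\right) \left(4 - 4\right)\right)^{2} + 768 \left(-1 - -1\right) \left(4 - 4\right)\right)} = - \frac{7545}{\frac{1}{13 + \left(-1 + 1\right) 0} \left(59 + \left(\left(-1 + 1\right) 0\right)^{3} + 72 \left(\left(-1 + 1\right) 0\right)^{2} + 768 \left(-1 + 1\right) 0\right)} = - \frac{7545}{\frac{1}{13 + 0 \cdot 0} \left(59 + \left(0 \cdot 0\right)^{3} + 72 \left(0 \cdot 0\right)^{2} + 768 \cdot 0 \cdot 0\right)} = - \frac{7545}{\frac{1}{13 + 0} \left(59 + 0^{3} + 72 \cdot 0^{2} + 768 \cdot 0\right)} = - \frac{7545}{\frac{1}{13} \left(59 + 0 + 72 \cdot 0 + 0\right)} = - \frac{7545}{\frac{1}{13} \left(59 + 0 + 0 + 0\right)} = - \frac{7545}{\frac{1}{13} \cdot 59} = - \frac{7545}{\frac{59}{13}} = \left(-7545\right) \frac{13}{59} = - \frac{98085}{59}$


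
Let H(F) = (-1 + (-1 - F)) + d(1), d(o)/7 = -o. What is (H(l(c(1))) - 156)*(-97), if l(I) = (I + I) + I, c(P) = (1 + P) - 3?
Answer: 15714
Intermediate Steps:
d(o) = -7*o (d(o) = 7*(-o) = -7*o)
c(P) = -2 + P
l(I) = 3*I (l(I) = 2*I + I = 3*I)
H(F) = -9 - F (H(F) = (-1 + (-1 - F)) - 7*1 = (-2 - F) - 7 = -9 - F)
(H(l(c(1))) - 156)*(-97) = ((-9 - 3*(-2 + 1)) - 156)*(-97) = ((-9 - 3*(-1)) - 156)*(-97) = ((-9 - 1*(-3)) - 156)*(-97) = ((-9 + 3) - 156)*(-97) = (-6 - 156)*(-97) = -162*(-97) = 15714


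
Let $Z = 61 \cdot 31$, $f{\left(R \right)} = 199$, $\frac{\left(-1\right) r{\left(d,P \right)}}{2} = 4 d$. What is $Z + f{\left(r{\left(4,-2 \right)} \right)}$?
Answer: $2090$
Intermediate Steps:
$r{\left(d,P \right)} = - 8 d$ ($r{\left(d,P \right)} = - 2 \cdot 4 d = - 8 d$)
$Z = 1891$
$Z + f{\left(r{\left(4,-2 \right)} \right)} = 1891 + 199 = 2090$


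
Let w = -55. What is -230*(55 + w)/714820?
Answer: 0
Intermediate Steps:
-230*(55 + w)/714820 = -230*(55 - 55)/714820 = -230*0*(1/714820) = 0*(1/714820) = 0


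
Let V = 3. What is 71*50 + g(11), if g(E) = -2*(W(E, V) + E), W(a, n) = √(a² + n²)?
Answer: 3528 - 2*√130 ≈ 3505.2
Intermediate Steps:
g(E) = -2*E - 2*√(9 + E²) (g(E) = -2*(√(E² + 3²) + E) = -2*(√(E² + 9) + E) = -2*(√(9 + E²) + E) = -2*(E + √(9 + E²)) = -2*E - 2*√(9 + E²))
71*50 + g(11) = 71*50 + (-2*11 - 2*√(9 + 11²)) = 3550 + (-22 - 2*√(9 + 121)) = 3550 + (-22 - 2*√130) = 3528 - 2*√130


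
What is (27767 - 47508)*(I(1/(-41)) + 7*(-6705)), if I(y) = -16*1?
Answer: 926859691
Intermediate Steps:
I(y) = -16
(27767 - 47508)*(I(1/(-41)) + 7*(-6705)) = (27767 - 47508)*(-16 + 7*(-6705)) = -19741*(-16 - 46935) = -19741*(-46951) = 926859691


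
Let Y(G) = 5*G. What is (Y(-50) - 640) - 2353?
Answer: -3243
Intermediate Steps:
(Y(-50) - 640) - 2353 = (5*(-50) - 640) - 2353 = (-250 - 640) - 2353 = -890 - 2353 = -3243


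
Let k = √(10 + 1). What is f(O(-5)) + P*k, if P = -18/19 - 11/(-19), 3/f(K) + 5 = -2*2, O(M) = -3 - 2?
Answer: -⅓ - 7*√11/19 ≈ -1.5552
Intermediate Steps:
O(M) = -5
f(K) = -⅓ (f(K) = 3/(-5 - 2*2) = 3/(-5 - 4) = 3/(-9) = 3*(-⅑) = -⅓)
P = -7/19 (P = -18*1/19 - 11*(-1/19) = -18/19 + 11/19 = -7/19 ≈ -0.36842)
k = √11 ≈ 3.3166
f(O(-5)) + P*k = -⅓ - 7*√11/19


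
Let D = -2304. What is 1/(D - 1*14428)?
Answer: -1/16732 ≈ -5.9766e-5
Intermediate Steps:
1/(D - 1*14428) = 1/(-2304 - 1*14428) = 1/(-2304 - 14428) = 1/(-16732) = -1/16732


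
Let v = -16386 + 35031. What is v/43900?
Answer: 3729/8780 ≈ 0.42472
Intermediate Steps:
v = 18645
v/43900 = 18645/43900 = 18645*(1/43900) = 3729/8780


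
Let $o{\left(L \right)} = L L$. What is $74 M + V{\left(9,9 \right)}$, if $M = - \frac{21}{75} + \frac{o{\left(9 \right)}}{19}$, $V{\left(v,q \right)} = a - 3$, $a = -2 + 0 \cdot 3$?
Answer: $\frac{137633}{475} \approx 289.75$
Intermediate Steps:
$a = -2$ ($a = -2 + 0 = -2$)
$o{\left(L \right)} = L^{2}$
$V{\left(v,q \right)} = -5$ ($V{\left(v,q \right)} = -2 - 3 = -5$)
$M = \frac{1892}{475}$ ($M = - \frac{21}{75} + \frac{9^{2}}{19} = \left(-21\right) \frac{1}{75} + 81 \cdot \frac{1}{19} = - \frac{7}{25} + \frac{81}{19} = \frac{1892}{475} \approx 3.9832$)
$74 M + V{\left(9,9 \right)} = 74 \cdot \frac{1892}{475} - 5 = \frac{140008}{475} - 5 = \frac{137633}{475}$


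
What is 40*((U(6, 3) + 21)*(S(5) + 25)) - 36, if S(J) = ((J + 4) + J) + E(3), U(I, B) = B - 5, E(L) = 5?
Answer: 33404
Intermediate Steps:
U(I, B) = -5 + B
S(J) = 9 + 2*J (S(J) = ((J + 4) + J) + 5 = ((4 + J) + J) + 5 = (4 + 2*J) + 5 = 9 + 2*J)
40*((U(6, 3) + 21)*(S(5) + 25)) - 36 = 40*(((-5 + 3) + 21)*((9 + 2*5) + 25)) - 36 = 40*((-2 + 21)*((9 + 10) + 25)) - 36 = 40*(19*(19 + 25)) - 36 = 40*(19*44) - 36 = 40*836 - 36 = 33440 - 36 = 33404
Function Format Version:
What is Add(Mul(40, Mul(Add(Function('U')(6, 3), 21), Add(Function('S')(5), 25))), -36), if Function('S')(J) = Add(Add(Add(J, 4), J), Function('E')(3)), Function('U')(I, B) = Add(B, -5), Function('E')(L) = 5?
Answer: 33404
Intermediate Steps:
Function('U')(I, B) = Add(-5, B)
Function('S')(J) = Add(9, Mul(2, J)) (Function('S')(J) = Add(Add(Add(J, 4), J), 5) = Add(Add(Add(4, J), J), 5) = Add(Add(4, Mul(2, J)), 5) = Add(9, Mul(2, J)))
Add(Mul(40, Mul(Add(Function('U')(6, 3), 21), Add(Function('S')(5), 25))), -36) = Add(Mul(40, Mul(Add(Add(-5, 3), 21), Add(Add(9, Mul(2, 5)), 25))), -36) = Add(Mul(40, Mul(Add(-2, 21), Add(Add(9, 10), 25))), -36) = Add(Mul(40, Mul(19, Add(19, 25))), -36) = Add(Mul(40, Mul(19, 44)), -36) = Add(Mul(40, 836), -36) = Add(33440, -36) = 33404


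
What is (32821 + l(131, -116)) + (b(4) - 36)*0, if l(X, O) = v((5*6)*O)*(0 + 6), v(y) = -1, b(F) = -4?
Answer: 32815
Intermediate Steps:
l(X, O) = -6 (l(X, O) = -(0 + 6) = -1*6 = -6)
(32821 + l(131, -116)) + (b(4) - 36)*0 = (32821 - 6) + (-4 - 36)*0 = 32815 - 40*0 = 32815 + 0 = 32815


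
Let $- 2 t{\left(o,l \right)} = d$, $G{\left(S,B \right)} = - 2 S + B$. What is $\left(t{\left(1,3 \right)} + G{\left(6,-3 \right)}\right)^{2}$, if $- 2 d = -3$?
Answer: $\frac{3969}{16} \approx 248.06$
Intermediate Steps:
$G{\left(S,B \right)} = B - 2 S$
$d = \frac{3}{2}$ ($d = \left(- \frac{1}{2}\right) \left(-3\right) = \frac{3}{2} \approx 1.5$)
$t{\left(o,l \right)} = - \frac{3}{4}$ ($t{\left(o,l \right)} = \left(- \frac{1}{2}\right) \frac{3}{2} = - \frac{3}{4}$)
$\left(t{\left(1,3 \right)} + G{\left(6,-3 \right)}\right)^{2} = \left(- \frac{3}{4} - 15\right)^{2} = \left(- \frac{63}{4}\right)^{2} = \frac{3969}{16}$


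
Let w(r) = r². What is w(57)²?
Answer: 10556001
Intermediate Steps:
w(57)² = (57²)² = 3249² = 10556001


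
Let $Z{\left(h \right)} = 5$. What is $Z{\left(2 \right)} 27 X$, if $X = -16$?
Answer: $-2160$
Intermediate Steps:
$Z{\left(2 \right)} 27 X = 5 \cdot 27 \left(-16\right) = 135 \left(-16\right) = -2160$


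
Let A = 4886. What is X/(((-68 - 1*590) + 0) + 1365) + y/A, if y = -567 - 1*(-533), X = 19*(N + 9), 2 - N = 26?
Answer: -101182/246743 ≈ -0.41007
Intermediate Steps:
N = -24 (N = 2 - 1*26 = 2 - 26 = -24)
X = -285 (X = 19*(-24 + 9) = 19*(-15) = -285)
y = -34 (y = -567 + 533 = -34)
X/(((-68 - 1*590) + 0) + 1365) + y/A = -285/(((-68 - 1*590) + 0) + 1365) - 34/4886 = -285/(((-68 - 590) + 0) + 1365) - 34*1/4886 = -285/((-658 + 0) + 1365) - 17/2443 = -285/(-658 + 1365) - 17/2443 = -285/707 - 17/2443 = -101182/246743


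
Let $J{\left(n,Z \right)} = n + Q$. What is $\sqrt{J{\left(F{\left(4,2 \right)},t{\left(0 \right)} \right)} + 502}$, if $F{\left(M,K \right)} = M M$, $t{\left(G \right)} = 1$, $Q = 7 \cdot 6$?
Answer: $4 \sqrt{35} \approx 23.664$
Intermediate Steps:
$Q = 42$
$F{\left(M,K \right)} = M^{2}$
$J{\left(n,Z \right)} = 42 + n$ ($J{\left(n,Z \right)} = n + 42 = 42 + n$)
$\sqrt{J{\left(F{\left(4,2 \right)},t{\left(0 \right)} \right)} + 502} = \sqrt{\left(42 + 4^{2}\right) + 502} = \sqrt{\left(42 + 16\right) + 502} = \sqrt{58 + 502} = \sqrt{560} = 4 \sqrt{35}$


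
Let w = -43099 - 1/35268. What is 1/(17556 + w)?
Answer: -35268/900850525 ≈ -3.9150e-5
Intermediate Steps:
w = -1520015533/35268 (w = -43099 - 1*1/35268 = -43099 - 1/35268 = -1520015533/35268 ≈ -43099.)
1/(17556 + w) = 1/(17556 - 1520015533/35268) = 1/(-900850525/35268) = -35268/900850525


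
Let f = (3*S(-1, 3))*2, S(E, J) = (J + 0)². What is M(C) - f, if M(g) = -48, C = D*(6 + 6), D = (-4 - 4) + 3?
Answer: -102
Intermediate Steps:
D = -5 (D = -8 + 3 = -5)
C = -60 (C = -5*(6 + 6) = -5*12 = -60)
S(E, J) = J²
f = 54 (f = (3*3²)*2 = (3*9)*2 = 27*2 = 54)
M(C) - f = -48 - 1*54 = -48 - 54 = -102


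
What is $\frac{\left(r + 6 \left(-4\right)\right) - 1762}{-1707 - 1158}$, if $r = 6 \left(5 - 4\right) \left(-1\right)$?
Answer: $\frac{1792}{2865} \approx 0.62548$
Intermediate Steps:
$r = -6$ ($r = 6 \cdot 1 \left(-1\right) = 6 \left(-1\right) = -6$)
$\frac{\left(r + 6 \left(-4\right)\right) - 1762}{-1707 - 1158} = \frac{\left(-6 + 6 \left(-4\right)\right) - 1762}{-1707 - 1158} = \frac{\left(-6 - 24\right) - 1762}{-2865} = \left(-30 - 1762\right) \left(- \frac{1}{2865}\right) = \left(-1792\right) \left(- \frac{1}{2865}\right) = \frac{1792}{2865}$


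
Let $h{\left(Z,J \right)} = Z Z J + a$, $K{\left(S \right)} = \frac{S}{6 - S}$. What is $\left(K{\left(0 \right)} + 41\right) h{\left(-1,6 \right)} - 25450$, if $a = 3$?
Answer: $-25081$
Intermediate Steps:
$h{\left(Z,J \right)} = 3 + J Z^{2}$ ($h{\left(Z,J \right)} = Z Z J + 3 = Z^{2} J + 3 = J Z^{2} + 3 = 3 + J Z^{2}$)
$\left(K{\left(0 \right)} + 41\right) h{\left(-1,6 \right)} - 25450 = \left(\left(-1\right) 0 \frac{1}{-6 + 0} + 41\right) \left(3 + 6 \left(-1\right)^{2}\right) - 25450 = \left(\left(-1\right) 0 \frac{1}{-6} + 41\right) \left(3 + 6 \cdot 1\right) - 25450 = \left(\left(-1\right) 0 \left(- \frac{1}{6}\right) + 41\right) \left(3 + 6\right) - 25450 = \left(0 + 41\right) 9 - 25450 = 41 \cdot 9 - 25450 = 369 - 25450 = -25081$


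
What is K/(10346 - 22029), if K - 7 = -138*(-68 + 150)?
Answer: 11309/11683 ≈ 0.96799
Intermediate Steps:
K = -11309 (K = 7 - 138*(-68 + 150) = 7 - 138*82 = 7 - 11316 = -11309)
K/(10346 - 22029) = -11309/(10346 - 22029) = -11309/(-11683) = -11309*(-1/11683) = 11309/11683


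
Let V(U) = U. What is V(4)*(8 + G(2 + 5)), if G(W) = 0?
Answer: 32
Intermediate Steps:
V(4)*(8 + G(2 + 5)) = 4*(8 + 0) = 4*8 = 32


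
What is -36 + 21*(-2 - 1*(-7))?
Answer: 69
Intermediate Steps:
-36 + 21*(-2 - 1*(-7)) = -36 + 21*(-2 + 7) = -36 + 21*5 = -36 + 105 = 69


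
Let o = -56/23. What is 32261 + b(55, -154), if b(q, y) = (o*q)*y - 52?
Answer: 1215127/23 ≈ 52832.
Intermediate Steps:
o = -56/23 (o = -56*1/23 = -56/23 ≈ -2.4348)
b(q, y) = -52 - 56*q*y/23 (b(q, y) = (-56*q/23)*y - 52 = -56*q*y/23 - 52 = -52 - 56*q*y/23)
32261 + b(55, -154) = 32261 + (-52 - 56/23*55*(-154)) = 32261 + (-52 + 474320/23) = 32261 + 473124/23 = 1215127/23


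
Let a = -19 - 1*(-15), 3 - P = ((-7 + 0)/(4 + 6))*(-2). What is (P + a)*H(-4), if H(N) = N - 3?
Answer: 84/5 ≈ 16.800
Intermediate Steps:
H(N) = -3 + N
P = 8/5 (P = 3 - (-7 + 0)/(4 + 6)*(-2) = 3 - (-7/10)*(-2) = 3 - (-7*⅒)*(-2) = 3 - (-7)*(-2)/10 = 3 - 1*7/5 = 3 - 7/5 = 8/5 ≈ 1.6000)
a = -4 (a = -19 + 15 = -4)
(P + a)*H(-4) = (8/5 - 4)*(-3 - 4) = -12/5*(-7) = 84/5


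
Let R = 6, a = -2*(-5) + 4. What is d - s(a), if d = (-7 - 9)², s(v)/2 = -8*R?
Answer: 352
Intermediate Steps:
a = 14 (a = 10 + 4 = 14)
s(v) = -96 (s(v) = 2*(-8*6) = 2*(-48) = -96)
d = 256 (d = (-16)² = 256)
d - s(a) = 256 - 1*(-96) = 256 + 96 = 352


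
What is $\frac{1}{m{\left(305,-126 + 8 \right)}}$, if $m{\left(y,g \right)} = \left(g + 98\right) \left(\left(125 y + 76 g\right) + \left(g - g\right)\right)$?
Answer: $- \frac{1}{583140} \approx -1.7149 \cdot 10^{-6}$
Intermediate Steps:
$m{\left(y,g \right)} = \left(98 + g\right) \left(76 g + 125 y\right)$ ($m{\left(y,g \right)} = \left(98 + g\right) \left(\left(76 g + 125 y\right) + 0\right) = \left(98 + g\right) \left(76 g + 125 y\right)$)
$\frac{1}{m{\left(305,-126 + 8 \right)}} = \frac{1}{76 \left(-126 + 8\right)^{2} + 7448 \left(-126 + 8\right) + 12250 \cdot 305 + 125 \left(-126 + 8\right) 305} = \frac{1}{76 \left(-118\right)^{2} + 7448 \left(-118\right) + 3736250 + 125 \left(-118\right) 305} = \frac{1}{76 \cdot 13924 - 878864 + 3736250 - 4498750} = \frac{1}{1058224 - 878864 + 3736250 - 4498750} = \frac{1}{-583140} = - \frac{1}{583140}$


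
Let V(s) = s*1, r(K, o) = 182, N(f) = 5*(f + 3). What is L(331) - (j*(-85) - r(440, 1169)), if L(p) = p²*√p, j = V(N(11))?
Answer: 6132 + 109561*√331 ≈ 1.9994e+6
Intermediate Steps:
N(f) = 15 + 5*f (N(f) = 5*(3 + f) = 15 + 5*f)
V(s) = s
j = 70 (j = 15 + 5*11 = 15 + 55 = 70)
L(p) = p^(5/2)
L(331) - (j*(-85) - r(440, 1169)) = 331^(5/2) - (70*(-85) - 1*182) = 109561*√331 - (-5950 - 182) = 109561*√331 - 1*(-6132) = 109561*√331 + 6132 = 6132 + 109561*√331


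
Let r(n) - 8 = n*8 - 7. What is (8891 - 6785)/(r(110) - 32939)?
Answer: -9/137 ≈ -0.065693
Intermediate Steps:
r(n) = 1 + 8*n (r(n) = 8 + (n*8 - 7) = 8 + (8*n - 7) = 8 + (-7 + 8*n) = 1 + 8*n)
(8891 - 6785)/(r(110) - 32939) = (8891 - 6785)/((1 + 8*110) - 32939) = 2106/((1 + 880) - 32939) = 2106/(881 - 32939) = 2106/(-32058) = 2106*(-1/32058) = -9/137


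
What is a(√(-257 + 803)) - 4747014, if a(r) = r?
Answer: -4747014 + √546 ≈ -4.7470e+6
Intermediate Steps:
a(√(-257 + 803)) - 4747014 = √(-257 + 803) - 4747014 = √546 - 4747014 = -4747014 + √546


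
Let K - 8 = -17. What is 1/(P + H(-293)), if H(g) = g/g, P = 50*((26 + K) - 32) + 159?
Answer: -1/590 ≈ -0.0016949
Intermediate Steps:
K = -9 (K = 8 - 17 = -9)
P = -591 (P = 50*((26 - 9) - 32) + 159 = 50*(17 - 32) + 159 = 50*(-15) + 159 = -750 + 159 = -591)
H(g) = 1
1/(P + H(-293)) = 1/(-591 + 1) = 1/(-590) = -1/590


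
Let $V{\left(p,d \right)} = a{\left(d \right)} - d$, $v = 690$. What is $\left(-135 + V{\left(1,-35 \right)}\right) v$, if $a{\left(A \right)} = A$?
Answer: $-93150$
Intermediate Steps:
$V{\left(p,d \right)} = 0$ ($V{\left(p,d \right)} = d - d = 0$)
$\left(-135 + V{\left(1,-35 \right)}\right) v = \left(-135 + 0\right) 690 = \left(-135\right) 690 = -93150$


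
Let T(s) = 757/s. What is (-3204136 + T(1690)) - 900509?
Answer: -6936849293/1690 ≈ -4.1046e+6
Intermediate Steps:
(-3204136 + T(1690)) - 900509 = (-3204136 + 757/1690) - 900509 = -5414989083/1690 - 900509 = -6936849293/1690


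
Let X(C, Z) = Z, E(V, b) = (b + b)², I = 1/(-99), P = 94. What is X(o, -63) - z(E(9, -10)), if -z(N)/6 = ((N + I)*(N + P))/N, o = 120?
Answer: 9573053/3300 ≈ 2900.9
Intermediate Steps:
I = -1/99 ≈ -0.010101
E(V, b) = 4*b² (E(V, b) = (2*b)² = 4*b²)
z(N) = -6*(94 + N)*(-1/99 + N)/N (z(N) = -6*(N - 1/99)*(N + 94)/N = -6*(-1/99 + N)*(94 + N)/N = -6*(94 + N)*(-1/99 + N)/N)
X(o, -63) - z(E(9, -10)) = -63 - (-18610/33 - 24*(-10)² + 188/(33*((4*(-10)²)))) = -63 - (-18610/33 - 24*100 + 188/(33*((4*100)))) = -63 - (-18610/33 - 6*400 + (188/33)/400) = -63 - (-18610/33 - 2400 + (188/33)*(1/400)) = -63 - (-18610/33 - 2400 + 47/3300) = -63 - 1*(-9780953/3300) = -63 + 9780953/3300 = 9573053/3300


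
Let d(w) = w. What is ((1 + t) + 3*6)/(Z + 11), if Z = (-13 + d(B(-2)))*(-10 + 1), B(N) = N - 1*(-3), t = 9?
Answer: 4/17 ≈ 0.23529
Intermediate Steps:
B(N) = 3 + N (B(N) = N + 3 = 3 + N)
Z = 108 (Z = (-13 + (3 - 2))*(-10 + 1) = (-13 + 1)*(-9) = -12*(-9) = 108)
((1 + t) + 3*6)/(Z + 11) = ((1 + 9) + 3*6)/(108 + 11) = (10 + 18)/119 = 28*(1/119) = 4/17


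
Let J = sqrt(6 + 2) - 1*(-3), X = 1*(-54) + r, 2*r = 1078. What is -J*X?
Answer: -1455 - 970*sqrt(2) ≈ -2826.8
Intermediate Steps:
r = 539 (r = (1/2)*1078 = 539)
X = 485 (X = 1*(-54) + 539 = -54 + 539 = 485)
J = 3 + 2*sqrt(2) (J = sqrt(8) + 3 = 2*sqrt(2) + 3 = 3 + 2*sqrt(2) ≈ 5.8284)
-J*X = -(3 + 2*sqrt(2))*485 = -(1455 + 970*sqrt(2)) = -1455 - 970*sqrt(2)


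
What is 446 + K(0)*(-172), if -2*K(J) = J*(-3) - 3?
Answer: 188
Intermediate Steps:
K(J) = 3/2 + 3*J/2 (K(J) = -(J*(-3) - 3)/2 = -(-3*J - 3)/2 = -(-3 - 3*J)/2 = 3/2 + 3*J/2)
446 + K(0)*(-172) = 446 + (3/2 + (3/2)*0)*(-172) = 446 + (3/2 + 0)*(-172) = 446 + (3/2)*(-172) = 446 - 258 = 188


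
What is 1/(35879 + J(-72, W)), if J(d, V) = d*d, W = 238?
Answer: 1/41063 ≈ 2.4353e-5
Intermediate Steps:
J(d, V) = d**2
1/(35879 + J(-72, W)) = 1/(35879 + (-72)**2) = 1/(35879 + 5184) = 1/41063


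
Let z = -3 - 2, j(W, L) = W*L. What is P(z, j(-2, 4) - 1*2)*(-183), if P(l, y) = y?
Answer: 1830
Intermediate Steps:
j(W, L) = L*W
z = -5
P(z, j(-2, 4) - 1*2)*(-183) = (4*(-2) - 1*2)*(-183) = (-8 - 2)*(-183) = -10*(-183) = 1830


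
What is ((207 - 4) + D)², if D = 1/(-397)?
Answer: 6494748100/157609 ≈ 41208.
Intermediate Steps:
D = -1/397 ≈ -0.0025189
((207 - 4) + D)² = ((207 - 4) - 1/397)² = (203 - 1/397)² = (80590/397)² = 6494748100/157609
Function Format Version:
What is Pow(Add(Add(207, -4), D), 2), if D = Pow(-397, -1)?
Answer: Rational(6494748100, 157609) ≈ 41208.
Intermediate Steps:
D = Rational(-1, 397) ≈ -0.0025189
Pow(Add(Add(207, -4), D), 2) = Pow(Add(Add(207, -4), Rational(-1, 397)), 2) = Pow(Add(203, Rational(-1, 397)), 2) = Pow(Rational(80590, 397), 2) = Rational(6494748100, 157609)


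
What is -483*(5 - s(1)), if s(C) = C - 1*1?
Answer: -2415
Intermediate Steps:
s(C) = -1 + C (s(C) = C - 1 = -1 + C)
-483*(5 - s(1)) = -483*(5 - (-1 + 1)) = -483*(5 - 1*0) = -483*(5 + 0) = -483*5 = -2415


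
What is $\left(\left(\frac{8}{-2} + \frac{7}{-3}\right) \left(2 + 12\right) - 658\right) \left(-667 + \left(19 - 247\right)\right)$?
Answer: $\frac{2004800}{3} \approx 6.6827 \cdot 10^{5}$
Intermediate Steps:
$\left(\left(\frac{8}{-2} + \frac{7}{-3}\right) \left(2 + 12\right) - 658\right) \left(-667 + \left(19 - 247\right)\right) = \left(\left(8 \left(- \frac{1}{2}\right) + 7 \left(- \frac{1}{3}\right)\right) 14 - 658\right) \left(-667 + \left(19 - 247\right)\right) = \left(\left(-4 - \frac{7}{3}\right) 14 - 658\right) \left(-667 - 228\right) = \left(\left(- \frac{19}{3}\right) 14 - 658\right) \left(-895\right) = \left(- \frac{266}{3} - 658\right) \left(-895\right) = \left(- \frac{2240}{3}\right) \left(-895\right) = \frac{2004800}{3}$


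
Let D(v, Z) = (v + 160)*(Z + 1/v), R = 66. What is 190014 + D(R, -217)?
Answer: 4652189/33 ≈ 1.4098e+5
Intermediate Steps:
D(v, Z) = (160 + v)*(Z + 1/v)
190014 + D(R, -217) = 190014 + (1 + 160*(-217) + 160/66 - 217*66) = 190014 + (1 - 34720 + 160*(1/66) - 14322) = 190014 + (1 - 34720 + 80/33 - 14322) = 190014 - 1618273/33 = 4652189/33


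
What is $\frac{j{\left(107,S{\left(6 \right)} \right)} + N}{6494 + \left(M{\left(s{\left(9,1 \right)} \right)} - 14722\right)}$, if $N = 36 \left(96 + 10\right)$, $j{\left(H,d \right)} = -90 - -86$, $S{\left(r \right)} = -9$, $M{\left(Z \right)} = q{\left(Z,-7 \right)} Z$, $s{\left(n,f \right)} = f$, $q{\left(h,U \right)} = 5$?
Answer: $- \frac{3812}{8223} \approx -0.46358$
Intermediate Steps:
$M{\left(Z \right)} = 5 Z$
$j{\left(H,d \right)} = -4$ ($j{\left(H,d \right)} = -90 + 86 = -4$)
$N = 3816$ ($N = 36 \cdot 106 = 3816$)
$\frac{j{\left(107,S{\left(6 \right)} \right)} + N}{6494 + \left(M{\left(s{\left(9,1 \right)} \right)} - 14722\right)} = \frac{-4 + 3816}{6494 + \left(5 \cdot 1 - 14722\right)} = \frac{3812}{6494 + \left(5 - 14722\right)} = \frac{3812}{6494 - 14717} = \frac{3812}{-8223} = 3812 \left(- \frac{1}{8223}\right) = - \frac{3812}{8223}$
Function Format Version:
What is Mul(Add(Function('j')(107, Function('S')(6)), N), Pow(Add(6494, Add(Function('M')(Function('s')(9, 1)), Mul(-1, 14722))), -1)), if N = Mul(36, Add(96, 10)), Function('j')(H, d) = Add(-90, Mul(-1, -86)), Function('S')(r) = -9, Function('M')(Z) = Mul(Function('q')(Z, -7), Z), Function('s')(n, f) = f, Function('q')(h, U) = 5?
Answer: Rational(-3812, 8223) ≈ -0.46358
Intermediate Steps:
Function('M')(Z) = Mul(5, Z)
Function('j')(H, d) = -4 (Function('j')(H, d) = Add(-90, 86) = -4)
N = 3816 (N = Mul(36, 106) = 3816)
Mul(Add(Function('j')(107, Function('S')(6)), N), Pow(Add(6494, Add(Function('M')(Function('s')(9, 1)), Mul(-1, 14722))), -1)) = Mul(Add(-4, 3816), Pow(Add(6494, Add(Mul(5, 1), Mul(-1, 14722))), -1)) = Mul(3812, Pow(Add(6494, Add(5, -14722)), -1)) = Mul(3812, Pow(Add(6494, -14717), -1)) = Mul(3812, Pow(-8223, -1)) = Mul(3812, Rational(-1, 8223)) = Rational(-3812, 8223)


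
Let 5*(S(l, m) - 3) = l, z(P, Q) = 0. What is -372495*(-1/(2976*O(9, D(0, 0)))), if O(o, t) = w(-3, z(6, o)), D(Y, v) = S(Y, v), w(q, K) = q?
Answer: -124165/2976 ≈ -41.722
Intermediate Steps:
S(l, m) = 3 + l/5
D(Y, v) = 3 + Y/5
O(o, t) = -3
-372495*(-1/(2976*O(9, D(0, 0)))) = -372495/(-3*(-96)*31) = -372495/(288*31) = -372495/8928 = -372495*1/8928 = -124165/2976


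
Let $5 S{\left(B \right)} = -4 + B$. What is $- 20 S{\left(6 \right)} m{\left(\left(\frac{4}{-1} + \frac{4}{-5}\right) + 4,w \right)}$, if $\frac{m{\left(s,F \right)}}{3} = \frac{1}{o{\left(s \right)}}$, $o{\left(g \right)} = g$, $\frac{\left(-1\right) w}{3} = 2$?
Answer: $30$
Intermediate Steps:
$w = -6$ ($w = \left(-3\right) 2 = -6$)
$S{\left(B \right)} = - \frac{4}{5} + \frac{B}{5}$ ($S{\left(B \right)} = \frac{-4 + B}{5} = - \frac{4}{5} + \frac{B}{5}$)
$m{\left(s,F \right)} = \frac{3}{s}$
$- 20 S{\left(6 \right)} m{\left(\left(\frac{4}{-1} + \frac{4}{-5}\right) + 4,w \right)} = - 20 \left(- \frac{4}{5} + \frac{1}{5} \cdot 6\right) \frac{3}{\left(\frac{4}{-1} + \frac{4}{-5}\right) + 4} = - 20 \left(- \frac{4}{5} + \frac{6}{5}\right) \frac{3}{\left(4 \left(-1\right) + 4 \left(- \frac{1}{5}\right)\right) + 4} = \left(-20\right) \frac{2}{5} \frac{3}{\left(-4 - \frac{4}{5}\right) + 4} = - 8 \frac{3}{- \frac{24}{5} + 4} = - 8 \frac{3}{- \frac{4}{5}} = - 8 \cdot 3 \left(- \frac{5}{4}\right) = \left(-8\right) \left(- \frac{15}{4}\right) = 30$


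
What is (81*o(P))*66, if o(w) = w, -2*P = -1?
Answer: 2673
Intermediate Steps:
P = ½ (P = -½*(-1) = ½ ≈ 0.50000)
(81*o(P))*66 = (81*(½))*66 = (81/2)*66 = 2673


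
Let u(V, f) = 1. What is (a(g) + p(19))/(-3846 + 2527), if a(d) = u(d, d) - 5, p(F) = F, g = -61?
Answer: -15/1319 ≈ -0.011372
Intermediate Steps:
a(d) = -4 (a(d) = 1 - 5 = -4)
(a(g) + p(19))/(-3846 + 2527) = (-4 + 19)/(-3846 + 2527) = 15/(-1319) = 15*(-1/1319) = -15/1319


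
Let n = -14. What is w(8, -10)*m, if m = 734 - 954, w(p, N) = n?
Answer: 3080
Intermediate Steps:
w(p, N) = -14
m = -220
w(8, -10)*m = -14*(-220) = 3080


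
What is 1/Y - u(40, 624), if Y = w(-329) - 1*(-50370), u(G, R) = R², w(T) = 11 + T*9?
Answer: -18464209919/47420 ≈ -3.8938e+5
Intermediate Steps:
w(T) = 11 + 9*T
Y = 47420 (Y = (11 + 9*(-329)) - 1*(-50370) = (11 - 2961) + 50370 = -2950 + 50370 = 47420)
1/Y - u(40, 624) = 1/47420 - 1*624² = 1/47420 - 1*389376 = 1/47420 - 389376 = -18464209919/47420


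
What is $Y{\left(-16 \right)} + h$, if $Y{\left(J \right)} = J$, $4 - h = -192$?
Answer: $180$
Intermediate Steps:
$h = 196$ ($h = 4 - -192 = 4 + 192 = 196$)
$Y{\left(-16 \right)} + h = -16 + 196 = 180$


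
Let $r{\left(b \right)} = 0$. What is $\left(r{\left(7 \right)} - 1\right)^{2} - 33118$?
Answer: $-33117$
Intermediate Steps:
$\left(r{\left(7 \right)} - 1\right)^{2} - 33118 = \left(0 - 1\right)^{2} - 33118 = \left(-1\right)^{2} - 33118 = 1 - 33118 = -33117$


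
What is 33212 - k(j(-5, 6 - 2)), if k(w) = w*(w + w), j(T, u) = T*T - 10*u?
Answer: 32762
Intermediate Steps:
j(T, u) = T² - 10*u
k(w) = 2*w² (k(w) = w*(2*w) = 2*w²)
33212 - k(j(-5, 6 - 2)) = 33212 - 2*((-5)² - 10*(6 - 2))² = 33212 - 2*(25 - 10*4)² = 33212 - 2*(25 - 40)² = 33212 - 2*(-15)² = 33212 - 2*225 = 33212 - 1*450 = 33212 - 450 = 32762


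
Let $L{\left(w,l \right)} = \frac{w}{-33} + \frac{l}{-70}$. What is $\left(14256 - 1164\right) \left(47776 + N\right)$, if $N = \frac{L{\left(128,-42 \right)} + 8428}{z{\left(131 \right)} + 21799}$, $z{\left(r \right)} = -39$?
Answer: $\frac{187146147462589}{299200} \approx 6.2549 \cdot 10^{8}$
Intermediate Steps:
$L{\left(w,l \right)} = - \frac{w}{33} - \frac{l}{70}$ ($L{\left(w,l \right)} = w \left(- \frac{1}{33}\right) + l \left(- \frac{1}{70}\right) = - \frac{w}{33} - \frac{l}{70}$)
$N = \frac{1390079}{3590400}$ ($N = \frac{\left(\left(- \frac{1}{33}\right) 128 - - \frac{3}{5}\right) + 8428}{-39 + 21799} = \frac{\left(- \frac{128}{33} + \frac{3}{5}\right) + 8428}{21760} = \left(- \frac{541}{165} + 8428\right) \frac{1}{21760} = \frac{1390079}{165} \cdot \frac{1}{21760} = \frac{1390079}{3590400} \approx 0.38717$)
$\left(14256 - 1164\right) \left(47776 + N\right) = \left(14256 - 1164\right) \left(47776 + \frac{1390079}{3590400}\right) = 13092 \cdot \frac{171536340479}{3590400} = \frac{187146147462589}{299200}$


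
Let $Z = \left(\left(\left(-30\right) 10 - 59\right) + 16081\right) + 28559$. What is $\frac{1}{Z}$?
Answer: $\frac{1}{44281} \approx 2.2583 \cdot 10^{-5}$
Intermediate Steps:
$Z = 44281$ ($Z = \left(\left(-300 - 59\right) + 16081\right) + 28559 = \left(-359 + 16081\right) + 28559 = 15722 + 28559 = 44281$)
$\frac{1}{Z} = \frac{1}{44281}$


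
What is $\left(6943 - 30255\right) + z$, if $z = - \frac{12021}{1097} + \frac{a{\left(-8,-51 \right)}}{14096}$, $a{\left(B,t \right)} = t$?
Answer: $- \frac{360650233307}{15463312} \approx -23323.0$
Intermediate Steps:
$z = - \frac{169503963}{15463312}$ ($z = - \frac{12021}{1097} - \frac{51}{14096} = - \frac{169503963}{15463312} \approx -10.962$)
$\left(6943 - 30255\right) + z = \left(6943 - 30255\right) - \frac{169503963}{15463312} = -23312 - \frac{169503963}{15463312} = - \frac{360650233307}{15463312}$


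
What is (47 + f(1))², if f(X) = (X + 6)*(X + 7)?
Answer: 10609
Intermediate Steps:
f(X) = (6 + X)*(7 + X)
(47 + f(1))² = (47 + (42 + 1² + 13*1))² = (47 + (42 + 1 + 13))² = (47 + 56)² = 103² = 10609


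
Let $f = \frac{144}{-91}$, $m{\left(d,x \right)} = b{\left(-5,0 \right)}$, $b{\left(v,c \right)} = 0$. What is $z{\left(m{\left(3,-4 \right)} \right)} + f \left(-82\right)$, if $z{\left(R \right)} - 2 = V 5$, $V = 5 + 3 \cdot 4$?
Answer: $\frac{19725}{91} \approx 216.76$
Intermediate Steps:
$V = 17$ ($V = 5 + 12 = 17$)
$m{\left(d,x \right)} = 0$
$z{\left(R \right)} = 87$ ($z{\left(R \right)} = 2 + 17 \cdot 5 = 2 + 85 = 87$)
$f = - \frac{144}{91}$ ($f = 144 \left(- \frac{1}{91}\right) = - \frac{144}{91} \approx -1.5824$)
$z{\left(m{\left(3,-4 \right)} \right)} + f \left(-82\right) = 87 - - \frac{11808}{91} = 87 + \frac{11808}{91} = \frac{19725}{91}$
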